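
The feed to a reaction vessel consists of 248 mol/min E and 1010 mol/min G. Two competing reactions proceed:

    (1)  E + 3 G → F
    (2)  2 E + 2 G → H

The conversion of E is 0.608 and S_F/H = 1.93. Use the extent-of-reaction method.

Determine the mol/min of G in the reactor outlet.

711 mol/min

Conversion of E: E consumed = 0.608 × 248 = 150.8 mol/min = 1ξ₁ + 2ξ₂.
Selectivity: 1ξ₁ / (1ξ₂) = 1.93 → ξ₁ = 1.93 ξ₂.
Substitute: (1·1.93 + 2) ξ₂ = 150.8 → ξ₂ = 38.37 mol/min, ξ₁ = 74.05 mol/min.
Outlet amounts (n = n₀ + Σ ν·ξ):
  E: 248 − 1(74.05) − 2(38.37) = 97.22
  G: 1010 − 3(74.05) − 2(38.37) = 711.1
  F: 0 + 1(74.05) = 74.05
  H: 0 + 1(38.37) = 38.37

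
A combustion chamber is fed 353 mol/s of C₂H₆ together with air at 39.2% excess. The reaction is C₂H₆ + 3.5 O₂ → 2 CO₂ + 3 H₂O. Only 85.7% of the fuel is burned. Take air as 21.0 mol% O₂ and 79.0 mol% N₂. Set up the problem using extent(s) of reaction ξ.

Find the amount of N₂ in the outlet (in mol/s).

Stoichiometric O₂ = 3.5 × 353 = 1236 mol/s; O₂ fed = 1236 × 1.392 = 1720 mol/s.
N₂ fed = 1720 × 79/21 = 6470 mol/s.
Fuel reacted = 0.857 × 353 → ξ = 302.5 mol/s.
Outlet (n = n₀ + ν ξ):
  C₂H₆: 353 − 1(302.5) = 50.48
  O₂: 1720 − 3.5(302.5) = 661
  N₂: 6470 (inert)
  CO₂: 0 + 2(302.5) = 605
  H₂O: 0 + 3(302.5) = 907.6

6470 mol/s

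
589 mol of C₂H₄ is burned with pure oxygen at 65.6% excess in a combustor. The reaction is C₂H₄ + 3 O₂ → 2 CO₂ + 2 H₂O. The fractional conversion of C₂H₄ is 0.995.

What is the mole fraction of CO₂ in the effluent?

0.333

Stoichiometric O₂ = 3 × 589 = 1767 mol; O₂ fed = 1767 × 1.656 = 2926 mol.
Fuel reacted = 0.995 × 589 → ξ = 586.1 mol.
Outlet (n = n₀ + ν ξ):
  C₂H₄: 589 − 1(586.1) = 2.945
  O₂: 2926 − 3(586.1) = 1168
  CO₂: 0 + 2(586.1) = 1172
  H₂O: 0 + 2(586.1) = 1172
Total out = 3515 mol; y_CO₂ = 1172 / 3515 = 0.3334.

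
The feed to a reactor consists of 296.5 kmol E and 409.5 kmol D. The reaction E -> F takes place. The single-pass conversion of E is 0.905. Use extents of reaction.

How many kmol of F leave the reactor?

268 kmol

E reacted = 0.905 × 296.5 = 268.3 kmol; ν_E = −1, so ξ = 268.3/1 = 268.3 kmol.
Outlet amounts (n = n₀ + ν ξ):
  E: 296.5 − 1(268.3) = 28.17
  F: 0 + 1(268.3) = 268.3
  D: 409.5 (inert)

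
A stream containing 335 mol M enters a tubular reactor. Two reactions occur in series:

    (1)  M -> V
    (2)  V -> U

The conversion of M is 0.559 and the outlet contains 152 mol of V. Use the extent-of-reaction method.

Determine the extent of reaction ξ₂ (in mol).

Conversion of M: M consumed = 1ξ₁ = 0.559 × 335 → ξ₁ = 187.3 mol.
V balance: n_V = 0 + 1ξ₁ − 1ξ₂ = 152 → ξ₂ = (1·187.3 − 152)/1 = 35.27 mol.
Outlet amounts (n = n₀ + Σ ν·ξ):
  M: 335 − 1(187.3) = 147.7
  V: 0 + 1(187.3) − 1(35.27) = 152
  U: 0 + 1(35.27) = 35.27

ξ₂ = 35.3 mol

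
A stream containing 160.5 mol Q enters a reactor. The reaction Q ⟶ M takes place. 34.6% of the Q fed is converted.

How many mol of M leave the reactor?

Q reacted = 0.346 × 160.5 = 55.53 mol; ν_Q = −1, so ξ = 55.53/1 = 55.53 mol.
Outlet amounts (n = n₀ + ν ξ):
  Q: 160.5 − 1(55.53) = 105
  M: 0 + 1(55.53) = 55.53

55.5 mol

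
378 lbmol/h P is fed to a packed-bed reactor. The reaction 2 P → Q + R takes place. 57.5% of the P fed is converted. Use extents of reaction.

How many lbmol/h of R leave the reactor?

109 lbmol/h

P reacted = 0.575 × 378 = 217.3 lbmol/h; ν_P = −2, so ξ = 217.3/2 = 108.7 lbmol/h.
Outlet amounts (n = n₀ + ν ξ):
  P: 378 − 2(108.7) = 160.7
  Q: 0 + 1(108.7) = 108.7
  R: 0 + 1(108.7) = 108.7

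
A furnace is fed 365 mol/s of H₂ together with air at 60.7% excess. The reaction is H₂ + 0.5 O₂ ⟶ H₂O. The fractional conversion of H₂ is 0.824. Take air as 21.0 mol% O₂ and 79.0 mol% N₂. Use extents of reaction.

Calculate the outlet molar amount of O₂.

Stoichiometric O₂ = 0.5 × 365 = 182.5 mol/s; O₂ fed = 182.5 × 1.607 = 293.3 mol/s.
N₂ fed = 293.3 × 79/21 = 1103 mol/s.
Fuel reacted = 0.824 × 365 → ξ = 300.8 mol/s.
Outlet (n = n₀ + ν ξ):
  H₂: 365 − 1(300.8) = 64.24
  O₂: 293.3 − 0.5(300.8) = 142.9
  N₂: 1103 (inert)
  H₂O: 0 + 1(300.8) = 300.8

143 mol/s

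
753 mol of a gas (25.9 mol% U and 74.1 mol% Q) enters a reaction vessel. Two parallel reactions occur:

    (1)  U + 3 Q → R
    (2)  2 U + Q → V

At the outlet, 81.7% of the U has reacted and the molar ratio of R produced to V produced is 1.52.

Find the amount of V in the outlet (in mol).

45.3 mol

Conversion of U: U consumed = 0.817 × 195 = 159.3 mol = 1ξ₁ + 2ξ₂.
Selectivity: 1ξ₁ / (1ξ₂) = 1.52 → ξ₁ = 1.52 ξ₂.
Substitute: (1·1.52 + 2) ξ₂ = 159.3 → ξ₂ = 45.27 mol, ξ₁ = 68.8 mol.
Outlet amounts (n = n₀ + Σ ν·ξ):
  U: 195 − 1(68.8) − 2(45.27) = 35.69
  Q: 558 − 3(68.8) − 1(45.27) = 306.3
  R: 0 + 1(68.8) = 68.8
  V: 0 + 1(45.27) = 45.27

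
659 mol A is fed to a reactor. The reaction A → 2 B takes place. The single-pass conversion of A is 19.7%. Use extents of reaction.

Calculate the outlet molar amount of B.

A reacted = 0.197 × 659 = 129.8 mol; ν_A = −1, so ξ = 129.8/1 = 129.8 mol.
Outlet amounts (n = n₀ + ν ξ):
  A: 659 − 1(129.8) = 529.2
  B: 0 + 2(129.8) = 259.6

260 mol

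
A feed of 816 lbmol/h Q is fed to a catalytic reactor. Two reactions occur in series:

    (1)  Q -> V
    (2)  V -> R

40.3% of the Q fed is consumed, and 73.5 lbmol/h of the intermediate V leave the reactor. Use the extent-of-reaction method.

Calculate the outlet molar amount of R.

255 lbmol/h

Conversion of Q: Q consumed = 1ξ₁ = 0.403 × 816 → ξ₁ = 328.8 lbmol/h.
V balance: n_V = 0 + 1ξ₁ − 1ξ₂ = 73.5 → ξ₂ = (1·328.8 − 73.5)/1 = 255.3 lbmol/h.
Outlet amounts (n = n₀ + Σ ν·ξ):
  Q: 816 − 1(328.8) = 487.2
  V: 0 + 1(328.8) − 1(255.3) = 73.5
  R: 0 + 1(255.3) = 255.3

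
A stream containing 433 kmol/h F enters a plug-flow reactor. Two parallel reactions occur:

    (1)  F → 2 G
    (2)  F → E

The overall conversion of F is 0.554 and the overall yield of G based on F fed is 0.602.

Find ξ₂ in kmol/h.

ξ₂ = 110 kmol/h

Yield of G: 2ξ₁ / 433 = 0.602 → ξ₁ = 130.3 kmol/h.
Conversion of F: 1ξ₁ + 1ξ₂ = 0.554 × 433 = 239.9 → ξ₂ = 109.5 kmol/h.
Outlet amounts (n = n₀ + Σ ν·ξ):
  F: 433 − 1(130.3) − 1(109.5) = 193.1
  G: 0 + 2(130.3) = 260.7
  E: 0 + 1(109.5) = 109.5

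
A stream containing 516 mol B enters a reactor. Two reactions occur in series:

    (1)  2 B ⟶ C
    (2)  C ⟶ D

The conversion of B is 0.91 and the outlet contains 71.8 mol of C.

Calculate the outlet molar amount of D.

163 mol

Conversion of B: B consumed = 2ξ₁ = 0.91 × 516 → ξ₁ = 234.8 mol.
C balance: n_C = 0 + 1ξ₁ − 1ξ₂ = 71.8 → ξ₂ = (1·234.8 − 71.8)/1 = 163 mol.
Outlet amounts (n = n₀ + Σ ν·ξ):
  B: 516 − 2(234.8) = 46.44
  C: 0 + 1(234.8) − 1(163) = 71.8
  D: 0 + 1(163) = 163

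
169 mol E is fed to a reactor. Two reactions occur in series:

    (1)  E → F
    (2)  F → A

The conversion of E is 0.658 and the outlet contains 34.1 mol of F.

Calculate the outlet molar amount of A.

Conversion of E: E consumed = 1ξ₁ = 0.658 × 169 → ξ₁ = 111.2 mol.
F balance: n_F = 0 + 1ξ₁ − 1ξ₂ = 34.1 → ξ₂ = (1·111.2 − 34.1)/1 = 77.1 mol.
Outlet amounts (n = n₀ + Σ ν·ξ):
  E: 169 − 1(111.2) = 57.8
  F: 0 + 1(111.2) − 1(77.1) = 34.1
  A: 0 + 1(77.1) = 77.1

77.1 mol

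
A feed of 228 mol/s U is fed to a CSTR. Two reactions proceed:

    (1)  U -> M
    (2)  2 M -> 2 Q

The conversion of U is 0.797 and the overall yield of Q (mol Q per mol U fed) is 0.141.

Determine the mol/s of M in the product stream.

Conversion of U: U consumed = 1ξ₁ = 0.797 × 228 → ξ₁ = 181.7 mol/s.
Yield of Q: 2ξ₂ / 228 = 0.141 → ξ₂ = 16.07 mol/s.
Outlet amounts (n = n₀ + Σ ν·ξ):
  U: 228 − 1(181.7) = 46.28
  M: 0 + 1(181.7) − 2(16.07) = 149.6
  Q: 0 + 2(16.07) = 32.15

150 mol/s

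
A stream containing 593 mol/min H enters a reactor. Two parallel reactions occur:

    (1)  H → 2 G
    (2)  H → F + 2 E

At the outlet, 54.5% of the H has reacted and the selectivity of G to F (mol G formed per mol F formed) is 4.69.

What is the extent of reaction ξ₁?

Conversion of H: H consumed = 0.545 × 593 = 323.2 mol/min = 1ξ₁ + 1ξ₂.
Selectivity: 2ξ₁ / (1ξ₂) = 4.69 → ξ₁ = 2.345 ξ₂.
Substitute: (1·2.345 + 1) ξ₂ = 323.2 → ξ₂ = 96.62 mol/min, ξ₁ = 226.6 mol/min.
Outlet amounts (n = n₀ + Σ ν·ξ):
  H: 593 − 1(226.6) − 1(96.62) = 269.8
  G: 0 + 2(226.6) = 453.1
  F: 0 + 1(96.62) = 96.62
  E: 0 + 2(96.62) = 193.2

ξ₁ = 227 mol/min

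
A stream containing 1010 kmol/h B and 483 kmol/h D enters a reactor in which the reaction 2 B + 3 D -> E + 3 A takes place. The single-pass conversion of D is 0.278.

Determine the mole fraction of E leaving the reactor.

0.0309

D reacted = 0.278 × 483 = 134.3 kmol/h; ν_D = −3, so ξ = 134.3/3 = 44.76 kmol/h.
Outlet amounts (n = n₀ + ν ξ):
  B: 1010 − 2(44.76) = 920.5
  D: 483 − 3(44.76) = 348.7
  E: 0 + 1(44.76) = 44.76
  A: 0 + 3(44.76) = 134.3
Total out = 1448 kmol/h; y_E = 44.76 / 1448 = 0.03091.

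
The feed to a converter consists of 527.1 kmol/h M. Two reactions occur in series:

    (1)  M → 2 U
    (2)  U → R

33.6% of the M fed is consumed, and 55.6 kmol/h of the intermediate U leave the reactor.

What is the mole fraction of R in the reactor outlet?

Conversion of M: M consumed = 1ξ₁ = 0.336 × 527.1 → ξ₁ = 177.1 kmol/h.
U balance: n_U = 0 + 2ξ₁ − 1ξ₂ = 55.6 → ξ₂ = (2·177.1 − 55.6)/1 = 298.6 kmol/h.
Outlet amounts (n = n₀ + Σ ν·ξ):
  M: 527.1 − 1(177.1) = 350
  U: 0 + 2(177.1) − 1(298.6) = 55.6
  R: 0 + 1(298.6) = 298.6
Total out = 704.2 kmol/h; y_R = 298.6 / 704.2 = 0.424.

0.424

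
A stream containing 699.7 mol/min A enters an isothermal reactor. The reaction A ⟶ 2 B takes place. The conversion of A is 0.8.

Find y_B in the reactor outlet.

0.889

A reacted = 0.8 × 699.7 = 559.8 mol/min; ν_A = −1, so ξ = 559.8/1 = 559.8 mol/min.
Outlet amounts (n = n₀ + ν ξ):
  A: 699.7 − 1(559.8) = 139.9
  B: 0 + 2(559.8) = 1120
Total out = 1259 mol/min; y_B = 1120 / 1259 = 0.8889.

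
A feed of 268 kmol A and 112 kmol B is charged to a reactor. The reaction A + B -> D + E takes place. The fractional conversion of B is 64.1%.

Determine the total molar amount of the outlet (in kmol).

B reacted = 0.641 × 112 = 71.79 kmol; ν_B = −1, so ξ = 71.79/1 = 71.79 kmol.
Outlet amounts (n = n₀ + ν ξ):
  A: 268 − 1(71.79) = 196.2
  B: 112 − 1(71.79) = 40.21
  D: 0 + 1(71.79) = 71.79
  E: 0 + 1(71.79) = 71.79
Total out = 196.2 + 40.21 + 71.79 + 71.79 = 380 kmol.

380 kmol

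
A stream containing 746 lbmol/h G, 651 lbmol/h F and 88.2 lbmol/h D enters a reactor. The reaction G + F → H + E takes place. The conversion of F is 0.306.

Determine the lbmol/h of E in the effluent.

F reacted = 0.306 × 651 = 199.2 lbmol/h; ν_F = −1, so ξ = 199.2/1 = 199.2 lbmol/h.
Outlet amounts (n = n₀ + ν ξ):
  G: 746 − 1(199.2) = 546.8
  F: 651 − 1(199.2) = 451.8
  H: 0 + 1(199.2) = 199.2
  E: 0 + 1(199.2) = 199.2
  D: 88.2 (inert)

199 lbmol/h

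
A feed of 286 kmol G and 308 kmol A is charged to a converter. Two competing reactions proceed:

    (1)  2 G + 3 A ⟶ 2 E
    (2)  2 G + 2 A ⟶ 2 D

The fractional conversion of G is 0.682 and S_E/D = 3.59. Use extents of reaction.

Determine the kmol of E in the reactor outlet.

Conversion of G: G consumed = 0.682 × 286 = 195.1 kmol = 2ξ₁ + 2ξ₂.
Selectivity: 2ξ₁ / (2ξ₂) = 3.59 → ξ₁ = 3.59 ξ₂.
Substitute: (2·3.59 + 2) ξ₂ = 195.1 → ξ₂ = 21.25 kmol, ξ₁ = 76.28 kmol.
Outlet amounts (n = n₀ + Σ ν·ξ):
  G: 286 − 2(76.28) − 2(21.25) = 90.95
  A: 308 − 3(76.28) − 2(21.25) = 36.67
  E: 0 + 2(76.28) = 152.6
  D: 0 + 2(21.25) = 42.49

153 kmol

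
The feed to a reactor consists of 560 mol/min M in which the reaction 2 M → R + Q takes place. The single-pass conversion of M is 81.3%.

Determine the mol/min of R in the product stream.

228 mol/min

M reacted = 0.813 × 560 = 455.3 mol/min; ν_M = −2, so ξ = 455.3/2 = 227.6 mol/min.
Outlet amounts (n = n₀ + ν ξ):
  M: 560 − 2(227.6) = 104.7
  R: 0 + 1(227.6) = 227.6
  Q: 0 + 1(227.6) = 227.6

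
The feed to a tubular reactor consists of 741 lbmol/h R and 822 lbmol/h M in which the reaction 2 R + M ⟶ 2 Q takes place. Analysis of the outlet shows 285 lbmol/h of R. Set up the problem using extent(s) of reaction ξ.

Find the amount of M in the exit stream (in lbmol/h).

For R: n = n₀ − 2ξ → 285 = 741 − 2ξ, giving ξ = 228 lbmol/h.
Outlet amounts (n = n₀ + ν ξ):
  R: 741 − 2(228) = 285
  M: 822 − 1(228) = 594
  Q: 0 + 2(228) = 456

594 lbmol/h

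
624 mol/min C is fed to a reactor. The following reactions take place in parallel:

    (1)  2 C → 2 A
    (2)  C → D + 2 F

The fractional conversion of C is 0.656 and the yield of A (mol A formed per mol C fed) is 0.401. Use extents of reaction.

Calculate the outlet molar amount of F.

Yield of A: 2ξ₁ / 624 = 0.401 → ξ₁ = 125.1 mol/min.
Conversion of C: 2ξ₁ + 1ξ₂ = 0.656 × 624 = 409.3 → ξ₂ = 159.1 mol/min.
Outlet amounts (n = n₀ + Σ ν·ξ):
  C: 624 − 2(125.1) − 1(159.1) = 214.7
  A: 0 + 2(125.1) = 250.2
  D: 0 + 1(159.1) = 159.1
  F: 0 + 2(159.1) = 318.2

318 mol/min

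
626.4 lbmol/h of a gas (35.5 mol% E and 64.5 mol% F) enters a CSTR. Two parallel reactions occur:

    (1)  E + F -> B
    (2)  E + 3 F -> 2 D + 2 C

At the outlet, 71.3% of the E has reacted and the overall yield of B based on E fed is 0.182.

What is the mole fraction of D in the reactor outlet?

Yield of B: 1ξ₁ / 222.4 = 0.182 → ξ₁ = 40.47 lbmol/h.
Conversion of E: 1ξ₁ + 1ξ₂ = 0.713 × 222.4 = 158.6 → ξ₂ = 118.1 lbmol/h.
Outlet amounts (n = n₀ + Σ ν·ξ):
  E: 222.4 − 1(40.47) − 1(118.1) = 63.82
  F: 404 − 1(40.47) − 3(118.1) = 9.318
  B: 0 + 1(40.47) = 40.47
  D: 0 + 2(118.1) = 236.2
  C: 0 + 2(118.1) = 236.2
Total out = 585.9 lbmol/h; y_D = 236.2 / 585.9 = 0.4031.

0.403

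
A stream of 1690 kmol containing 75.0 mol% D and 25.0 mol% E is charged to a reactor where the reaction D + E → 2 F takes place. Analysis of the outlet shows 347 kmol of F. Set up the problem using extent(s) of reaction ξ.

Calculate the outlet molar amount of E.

249 kmol

For F: n = n₀ + 2ξ → 347 = 0 + 2ξ, giving ξ = 173.5 kmol.
Outlet amounts (n = n₀ + ν ξ):
  D: 1268 − 1(173.5) = 1094
  E: 422.5 − 1(173.5) = 249
  F: 0 + 2(173.5) = 347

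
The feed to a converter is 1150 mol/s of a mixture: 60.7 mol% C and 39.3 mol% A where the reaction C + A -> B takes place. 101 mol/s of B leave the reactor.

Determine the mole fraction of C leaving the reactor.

0.569

For B: n = n₀ + 1ξ → 101 = 0 + 1ξ, giving ξ = 101 mol/s.
Outlet amounts (n = n₀ + ν ξ):
  C: 698 − 1(101) = 597
  A: 451.9 − 1(101) = 350.9
  B: 0 + 1(101) = 101
Total out = 1049 mol/s; y_C = 597 / 1049 = 0.5692.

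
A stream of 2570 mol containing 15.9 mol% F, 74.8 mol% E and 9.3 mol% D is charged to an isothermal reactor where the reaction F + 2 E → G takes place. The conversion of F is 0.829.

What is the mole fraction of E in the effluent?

0.658

F reacted = 0.829 × 408.6 = 338.8 mol; ν_F = −1, so ξ = 338.8/1 = 338.8 mol.
Outlet amounts (n = n₀ + ν ξ):
  F: 408.6 − 1(338.8) = 69.88
  E: 1922 − 2(338.8) = 1245
  G: 0 + 1(338.8) = 338.8
  D: 239 (inert)
Total out = 1892 mol; y_E = 1245 / 1892 = 0.6578.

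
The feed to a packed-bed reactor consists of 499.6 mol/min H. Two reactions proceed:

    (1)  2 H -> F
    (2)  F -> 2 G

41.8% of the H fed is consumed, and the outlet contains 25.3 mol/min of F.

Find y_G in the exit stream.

0.334

Conversion of H: H consumed = 2ξ₁ = 0.418 × 499.6 → ξ₁ = 104.4 mol/min.
F balance: n_F = 0 + 1ξ₁ − 1ξ₂ = 25.3 → ξ₂ = (1·104.4 − 25.3)/1 = 79.12 mol/min.
Outlet amounts (n = n₀ + Σ ν·ξ):
  H: 499.6 − 2(104.4) = 290.8
  F: 0 + 1(104.4) − 1(79.12) = 25.3
  G: 0 + 2(79.12) = 158.2
Total out = 474.3 mol/min; y_G = 158.2 / 474.3 = 0.3336.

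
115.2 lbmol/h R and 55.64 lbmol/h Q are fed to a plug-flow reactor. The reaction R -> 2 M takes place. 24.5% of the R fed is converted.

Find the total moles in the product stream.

R reacted = 0.245 × 115.2 = 28.22 lbmol/h; ν_R = −1, so ξ = 28.22/1 = 28.22 lbmol/h.
Outlet amounts (n = n₀ + ν ξ):
  R: 115.2 − 1(28.22) = 86.98
  M: 0 + 2(28.22) = 56.45
  Q: 55.64 (inert)
Total out = 86.98 + 56.45 + 55.64 = 199.1 lbmol/h.

199 lbmol/h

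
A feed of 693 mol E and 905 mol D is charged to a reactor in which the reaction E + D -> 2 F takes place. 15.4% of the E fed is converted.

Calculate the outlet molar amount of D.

798 mol

E reacted = 0.154 × 693 = 106.7 mol; ν_E = −1, so ξ = 106.7/1 = 106.7 mol.
Outlet amounts (n = n₀ + ν ξ):
  E: 693 − 1(106.7) = 586.3
  D: 905 − 1(106.7) = 798.3
  F: 0 + 2(106.7) = 213.4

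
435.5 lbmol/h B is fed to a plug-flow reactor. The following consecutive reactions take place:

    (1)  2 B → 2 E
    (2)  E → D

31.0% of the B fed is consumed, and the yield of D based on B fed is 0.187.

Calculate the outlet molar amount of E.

Conversion of B: B consumed = 2ξ₁ = 0.31 × 435.5 → ξ₁ = 67.5 lbmol/h.
Yield of D: 1ξ₂ / 435.5 = 0.187 → ξ₂ = 81.44 lbmol/h.
Outlet amounts (n = n₀ + Σ ν·ξ):
  B: 435.5 − 2(67.5) = 300.5
  E: 0 + 2(67.5) − 1(81.44) = 53.57
  D: 0 + 1(81.44) = 81.44

53.6 lbmol/h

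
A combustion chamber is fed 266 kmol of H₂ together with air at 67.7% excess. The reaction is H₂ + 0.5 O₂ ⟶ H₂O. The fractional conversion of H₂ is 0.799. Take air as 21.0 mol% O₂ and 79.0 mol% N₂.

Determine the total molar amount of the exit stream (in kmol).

1220 kmol

Stoichiometric O₂ = 0.5 × 266 = 133 kmol; O₂ fed = 133 × 1.677 = 223 kmol.
N₂ fed = 223 × 79/21 = 839.1 kmol.
Fuel reacted = 0.799 × 266 → ξ = 212.5 kmol.
Outlet (n = n₀ + ν ξ):
  H₂: 266 − 1(212.5) = 53.47
  O₂: 223 − 0.5(212.5) = 116.8
  N₂: 839.1 (inert)
  H₂O: 0 + 1(212.5) = 212.5
Total out = 53.47 + 116.8 + 839.1 + 212.5 = 1222 kmol.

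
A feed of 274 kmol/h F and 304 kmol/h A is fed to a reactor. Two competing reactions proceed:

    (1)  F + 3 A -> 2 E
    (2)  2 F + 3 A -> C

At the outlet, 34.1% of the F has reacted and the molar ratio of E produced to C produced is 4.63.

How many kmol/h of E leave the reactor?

Conversion of F: F consumed = 0.341 × 274 = 93.43 kmol/h = 1ξ₁ + 2ξ₂.
Selectivity: 2ξ₁ / (1ξ₂) = 4.63 → ξ₁ = 2.315 ξ₂.
Substitute: (1·2.315 + 2) ξ₂ = 93.43 → ξ₂ = 21.65 kmol/h, ξ₁ = 50.13 kmol/h.
Outlet amounts (n = n₀ + Σ ν·ξ):
  F: 274 − 1(50.13) − 2(21.65) = 180.6
  A: 304 − 3(50.13) − 3(21.65) = 88.66
  E: 0 + 2(50.13) = 100.3
  C: 0 + 1(21.65) = 21.65

100 kmol/h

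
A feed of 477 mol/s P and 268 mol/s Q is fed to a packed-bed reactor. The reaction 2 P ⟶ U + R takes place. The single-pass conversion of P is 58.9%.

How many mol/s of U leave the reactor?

P reacted = 0.589 × 477 = 281 mol/s; ν_P = −2, so ξ = 281/2 = 140.5 mol/s.
Outlet amounts (n = n₀ + ν ξ):
  P: 477 − 2(140.5) = 196
  U: 0 + 1(140.5) = 140.5
  R: 0 + 1(140.5) = 140.5
  Q: 268 (inert)

140 mol/s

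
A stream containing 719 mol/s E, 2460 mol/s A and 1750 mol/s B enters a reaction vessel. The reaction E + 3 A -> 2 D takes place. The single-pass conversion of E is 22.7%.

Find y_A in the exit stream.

0.428

E reacted = 0.227 × 719 = 163.2 mol/s; ν_E = −1, so ξ = 163.2/1 = 163.2 mol/s.
Outlet amounts (n = n₀ + ν ξ):
  E: 719 − 1(163.2) = 555.8
  A: 2460 − 3(163.2) = 1970
  D: 0 + 2(163.2) = 326.4
  B: 1750 (inert)
Total out = 4603 mol/s; y_A = 1970 / 4603 = 0.4281.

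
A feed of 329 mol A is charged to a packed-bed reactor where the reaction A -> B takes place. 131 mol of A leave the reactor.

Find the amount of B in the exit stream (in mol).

For A: n = n₀ − 1ξ → 131 = 329 − 1ξ, giving ξ = 198 mol.
Outlet amounts (n = n₀ + ν ξ):
  A: 329 − 1(198) = 131
  B: 0 + 1(198) = 198

198 mol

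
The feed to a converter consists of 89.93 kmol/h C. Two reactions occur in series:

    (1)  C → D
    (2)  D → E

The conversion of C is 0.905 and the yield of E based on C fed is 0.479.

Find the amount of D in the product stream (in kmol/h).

38.3 kmol/h

Conversion of C: C consumed = 1ξ₁ = 0.905 × 89.93 → ξ₁ = 81.39 kmol/h.
Yield of E: 1ξ₂ / 89.93 = 0.479 → ξ₂ = 43.08 kmol/h.
Outlet amounts (n = n₀ + Σ ν·ξ):
  C: 89.93 − 1(81.39) = 8.543
  D: 0 + 1(81.39) − 1(43.08) = 38.31
  E: 0 + 1(43.08) = 43.08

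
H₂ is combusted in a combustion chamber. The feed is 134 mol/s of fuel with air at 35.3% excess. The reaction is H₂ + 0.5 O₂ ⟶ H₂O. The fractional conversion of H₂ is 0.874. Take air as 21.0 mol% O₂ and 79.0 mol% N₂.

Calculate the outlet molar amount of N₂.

341 mol/s

Stoichiometric O₂ = 0.5 × 134 = 67 mol/s; O₂ fed = 67 × 1.353 = 90.65 mol/s.
N₂ fed = 90.65 × 79/21 = 341 mol/s.
Fuel reacted = 0.874 × 134 → ξ = 117.1 mol/s.
Outlet (n = n₀ + ν ξ):
  H₂: 134 − 1(117.1) = 16.88
  O₂: 90.65 − 0.5(117.1) = 32.09
  N₂: 341 (inert)
  H₂O: 0 + 1(117.1) = 117.1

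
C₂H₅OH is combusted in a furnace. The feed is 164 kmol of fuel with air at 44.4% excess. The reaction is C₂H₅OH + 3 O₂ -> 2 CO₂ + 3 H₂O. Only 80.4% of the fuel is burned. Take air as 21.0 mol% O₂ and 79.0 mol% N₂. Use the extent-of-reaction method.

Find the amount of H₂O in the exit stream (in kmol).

396 kmol

Stoichiometric O₂ = 3 × 164 = 492 kmol; O₂ fed = 492 × 1.444 = 710.4 kmol.
N₂ fed = 710.4 × 79/21 = 2673 kmol.
Fuel reacted = 0.804 × 164 → ξ = 131.9 kmol.
Outlet (n = n₀ + ν ξ):
  C₂H₅OH: 164 − 1(131.9) = 32.14
  O₂: 710.4 − 3(131.9) = 314.9
  N₂: 2673 (inert)
  CO₂: 0 + 2(131.9) = 263.7
  H₂O: 0 + 3(131.9) = 395.6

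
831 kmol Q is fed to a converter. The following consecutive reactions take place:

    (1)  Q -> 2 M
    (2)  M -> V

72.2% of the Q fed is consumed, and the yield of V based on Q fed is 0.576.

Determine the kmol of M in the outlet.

721 kmol

Conversion of Q: Q consumed = 1ξ₁ = 0.722 × 831 → ξ₁ = 600 kmol.
Yield of V: 1ξ₂ / 831 = 0.576 → ξ₂ = 478.7 kmol.
Outlet amounts (n = n₀ + Σ ν·ξ):
  Q: 831 − 1(600) = 231
  M: 0 + 2(600) − 1(478.7) = 721.3
  V: 0 + 1(478.7) = 478.7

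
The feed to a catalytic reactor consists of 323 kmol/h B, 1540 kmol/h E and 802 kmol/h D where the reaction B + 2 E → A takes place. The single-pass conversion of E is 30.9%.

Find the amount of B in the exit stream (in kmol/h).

85.1 kmol/h

E reacted = 0.309 × 1540 = 475.9 kmol/h; ν_E = −2, so ξ = 475.9/2 = 237.9 kmol/h.
Outlet amounts (n = n₀ + ν ξ):
  B: 323 − 1(237.9) = 85.07
  E: 1540 − 2(237.9) = 1064
  A: 0 + 1(237.9) = 237.9
  D: 802 (inert)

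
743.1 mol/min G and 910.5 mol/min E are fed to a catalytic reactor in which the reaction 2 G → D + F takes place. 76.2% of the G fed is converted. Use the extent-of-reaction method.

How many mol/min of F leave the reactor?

283 mol/min

G reacted = 0.762 × 743.1 = 566.2 mol/min; ν_G = −2, so ξ = 566.2/2 = 283.1 mol/min.
Outlet amounts (n = n₀ + ν ξ):
  G: 743.1 − 2(283.1) = 176.9
  D: 0 + 1(283.1) = 283.1
  F: 0 + 1(283.1) = 283.1
  E: 910.5 (inert)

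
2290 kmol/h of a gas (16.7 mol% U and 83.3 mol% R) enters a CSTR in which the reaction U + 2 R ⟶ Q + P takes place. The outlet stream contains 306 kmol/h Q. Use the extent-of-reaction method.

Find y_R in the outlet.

0.653

For Q: n = n₀ + 1ξ → 306 = 0 + 1ξ, giving ξ = 306 kmol/h.
Outlet amounts (n = n₀ + ν ξ):
  U: 382.4 − 1(306) = 76.43
  R: 1908 − 2(306) = 1296
  Q: 0 + 1(306) = 306
  P: 0 + 1(306) = 306
Total out = 1984 kmol/h; y_R = 1296 / 1984 = 0.653.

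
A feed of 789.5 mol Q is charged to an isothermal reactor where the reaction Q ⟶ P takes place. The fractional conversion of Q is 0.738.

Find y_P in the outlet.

0.738

Q reacted = 0.738 × 789.5 = 582.7 mol; ν_Q = −1, so ξ = 582.7/1 = 582.7 mol.
Outlet amounts (n = n₀ + ν ξ):
  Q: 789.5 − 1(582.7) = 206.8
  P: 0 + 1(582.7) = 582.7
Total out = 789.5 mol; y_P = 582.7 / 789.5 = 0.738.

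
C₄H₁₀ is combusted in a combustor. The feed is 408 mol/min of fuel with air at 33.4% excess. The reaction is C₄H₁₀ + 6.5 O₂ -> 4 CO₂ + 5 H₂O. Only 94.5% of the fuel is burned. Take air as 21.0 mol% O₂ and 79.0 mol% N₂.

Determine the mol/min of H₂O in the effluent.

Stoichiometric O₂ = 6.5 × 408 = 2652 mol/min; O₂ fed = 2652 × 1.334 = 3538 mol/min.
N₂ fed = 3538 × 79/21 = 13310 mol/min.
Fuel reacted = 0.945 × 408 → ξ = 385.6 mol/min.
Outlet (n = n₀ + ν ξ):
  C₄H₁₀: 408 − 1(385.6) = 22.44
  O₂: 3538 − 6.5(385.6) = 1032
  N₂: 13310 (inert)
  CO₂: 0 + 4(385.6) = 1542
  H₂O: 0 + 5(385.6) = 1928

1930 mol/min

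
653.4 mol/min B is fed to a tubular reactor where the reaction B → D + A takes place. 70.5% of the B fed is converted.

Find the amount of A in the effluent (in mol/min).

B reacted = 0.705 × 653.4 = 460.6 mol/min; ν_B = −1, so ξ = 460.6/1 = 460.6 mol/min.
Outlet amounts (n = n₀ + ν ξ):
  B: 653.4 − 1(460.6) = 192.8
  D: 0 + 1(460.6) = 460.6
  A: 0 + 1(460.6) = 460.6

461 mol/min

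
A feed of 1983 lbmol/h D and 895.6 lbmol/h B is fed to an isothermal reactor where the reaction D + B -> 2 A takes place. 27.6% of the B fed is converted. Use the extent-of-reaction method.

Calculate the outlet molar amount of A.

494 lbmol/h

B reacted = 0.276 × 895.6 = 247.2 lbmol/h; ν_B = −1, so ξ = 247.2/1 = 247.2 lbmol/h.
Outlet amounts (n = n₀ + ν ξ):
  D: 1983 − 1(247.2) = 1736
  B: 895.6 − 1(247.2) = 648.4
  A: 0 + 2(247.2) = 494.4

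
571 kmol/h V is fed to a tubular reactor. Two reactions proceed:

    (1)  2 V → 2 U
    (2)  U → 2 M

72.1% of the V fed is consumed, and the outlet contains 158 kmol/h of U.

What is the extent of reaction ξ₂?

Conversion of V: V consumed = 2ξ₁ = 0.721 × 571 → ξ₁ = 205.8 kmol/h.
U balance: n_U = 0 + 2ξ₁ − 1ξ₂ = 158 → ξ₂ = (2·205.8 − 158)/1 = 253.7 kmol/h.
Outlet amounts (n = n₀ + Σ ν·ξ):
  V: 571 − 2(205.8) = 159.3
  U: 0 + 2(205.8) − 1(253.7) = 158
  M: 0 + 2(253.7) = 507.4

ξ₂ = 254 kmol/h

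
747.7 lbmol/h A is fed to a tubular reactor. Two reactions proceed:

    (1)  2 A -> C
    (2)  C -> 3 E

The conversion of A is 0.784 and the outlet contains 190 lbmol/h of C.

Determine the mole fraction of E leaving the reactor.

0.468

Conversion of A: A consumed = 2ξ₁ = 0.784 × 747.7 → ξ₁ = 293.1 lbmol/h.
C balance: n_C = 0 + 1ξ₁ − 1ξ₂ = 190 → ξ₂ = (1·293.1 − 190)/1 = 103.1 lbmol/h.
Outlet amounts (n = n₀ + Σ ν·ξ):
  A: 747.7 − 2(293.1) = 161.5
  C: 0 + 1(293.1) − 1(103.1) = 190
  E: 0 + 3(103.1) = 309.3
Total out = 660.8 lbmol/h; y_E = 309.3 / 660.8 = 0.4681.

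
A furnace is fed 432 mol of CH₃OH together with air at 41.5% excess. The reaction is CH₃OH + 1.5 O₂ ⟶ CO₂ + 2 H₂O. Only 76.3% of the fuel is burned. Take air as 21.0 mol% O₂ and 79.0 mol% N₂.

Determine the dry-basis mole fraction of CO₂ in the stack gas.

0.0766

Stoichiometric O₂ = 1.5 × 432 = 648 mol; O₂ fed = 648 × 1.415 = 916.9 mol.
N₂ fed = 916.9 × 79/21 = 3449 mol.
Fuel reacted = 0.763 × 432 → ξ = 329.6 mol.
Outlet (n = n₀ + ν ξ):
  CH₃OH: 432 − 1(329.6) = 102.4
  O₂: 916.9 − 1.5(329.6) = 422.5
  N₂: 3449 (inert)
  CO₂: 0 + 1(329.6) = 329.6
  H₂O: 0 + 2(329.6) = 659.2
Dry total = 4304 mol; y_CO₂ (dry) = 329.6 / 4304 = 0.07659.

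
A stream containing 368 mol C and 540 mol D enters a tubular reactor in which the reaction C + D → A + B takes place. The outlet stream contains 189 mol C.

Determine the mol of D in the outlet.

For C: n = n₀ − 1ξ → 189 = 368 − 1ξ, giving ξ = 179 mol.
Outlet amounts (n = n₀ + ν ξ):
  C: 368 − 1(179) = 189
  D: 540 − 1(179) = 361
  A: 0 + 1(179) = 179
  B: 0 + 1(179) = 179

361 mol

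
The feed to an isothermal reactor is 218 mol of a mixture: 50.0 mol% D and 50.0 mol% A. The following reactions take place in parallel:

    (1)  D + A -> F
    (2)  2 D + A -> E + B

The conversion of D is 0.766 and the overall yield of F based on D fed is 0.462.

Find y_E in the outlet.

Yield of F: 1ξ₁ / 109 = 0.462 → ξ₁ = 50.36 mol.
Conversion of D: 1ξ₁ + 2ξ₂ = 0.766 × 109 = 83.49 → ξ₂ = 16.57 mol.
Outlet amounts (n = n₀ + Σ ν·ξ):
  D: 109 − 1(50.36) − 2(16.57) = 25.51
  A: 109 − 1(50.36) − 1(16.57) = 42.07
  F: 0 + 1(50.36) = 50.36
  E: 0 + 1(16.57) = 16.57
  B: 0 + 1(16.57) = 16.57
Total out = 151.1 mol; y_E = 16.57 / 151.1 = 0.1097.

0.11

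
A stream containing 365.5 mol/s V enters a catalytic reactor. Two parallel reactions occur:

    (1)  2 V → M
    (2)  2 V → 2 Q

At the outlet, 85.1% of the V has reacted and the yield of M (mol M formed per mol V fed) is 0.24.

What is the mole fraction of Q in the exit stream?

Yield of M: 1ξ₁ / 365.5 = 0.24 → ξ₁ = 87.72 mol/s.
Conversion of V: 2ξ₁ + 2ξ₂ = 0.851 × 365.5 = 311 → ξ₂ = 67.8 mol/s.
Outlet amounts (n = n₀ + Σ ν·ξ):
  V: 365.5 − 2(87.72) − 2(67.8) = 54.46
  M: 0 + 1(87.72) = 87.72
  Q: 0 + 2(67.8) = 135.6
Total out = 277.8 mol/s; y_Q = 135.6 / 277.8 = 0.4882.

0.488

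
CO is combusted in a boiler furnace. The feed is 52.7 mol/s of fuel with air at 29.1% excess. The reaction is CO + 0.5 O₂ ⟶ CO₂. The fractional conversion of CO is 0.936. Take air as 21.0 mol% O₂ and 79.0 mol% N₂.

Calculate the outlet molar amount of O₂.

9.35 mol/s

Stoichiometric O₂ = 0.5 × 52.7 = 26.35 mol/s; O₂ fed = 26.35 × 1.291 = 34.02 mol/s.
N₂ fed = 34.02 × 79/21 = 128 mol/s.
Fuel reacted = 0.936 × 52.7 → ξ = 49.33 mol/s.
Outlet (n = n₀ + ν ξ):
  CO: 52.7 − 1(49.33) = 3.373
  O₂: 34.02 − 0.5(49.33) = 9.354
  N₂: 128 (inert)
  CO₂: 0 + 1(49.33) = 49.33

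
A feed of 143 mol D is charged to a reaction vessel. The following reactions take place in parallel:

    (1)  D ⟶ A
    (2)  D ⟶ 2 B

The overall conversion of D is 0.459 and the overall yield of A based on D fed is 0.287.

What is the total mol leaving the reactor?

Yield of A: 1ξ₁ / 143 = 0.287 → ξ₁ = 41.04 mol.
Conversion of D: 1ξ₁ + 1ξ₂ = 0.459 × 143 = 65.64 → ξ₂ = 24.6 mol.
Outlet amounts (n = n₀ + Σ ν·ξ):
  D: 143 − 1(41.04) − 1(24.6) = 77.36
  A: 0 + 1(41.04) = 41.04
  B: 0 + 2(24.6) = 49.19
Total out = 77.36 + 41.04 + 49.19 = 167.6 mol.

168 mol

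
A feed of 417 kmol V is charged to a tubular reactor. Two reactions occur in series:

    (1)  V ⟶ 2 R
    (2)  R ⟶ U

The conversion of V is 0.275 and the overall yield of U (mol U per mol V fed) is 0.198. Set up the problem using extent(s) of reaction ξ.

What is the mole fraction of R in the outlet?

0.276

Conversion of V: V consumed = 1ξ₁ = 0.275 × 417 → ξ₁ = 114.7 kmol.
Yield of U: 1ξ₂ / 417 = 0.198 → ξ₂ = 82.57 kmol.
Outlet amounts (n = n₀ + Σ ν·ξ):
  V: 417 − 1(114.7) = 302.3
  R: 0 + 2(114.7) − 1(82.57) = 146.8
  U: 0 + 1(82.57) = 82.57
Total out = 531.7 kmol; y_R = 146.8 / 531.7 = 0.2761.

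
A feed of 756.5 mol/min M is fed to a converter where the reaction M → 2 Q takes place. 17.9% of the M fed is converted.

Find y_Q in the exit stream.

M reacted = 0.179 × 756.5 = 135.4 mol/min; ν_M = −1, so ξ = 135.4/1 = 135.4 mol/min.
Outlet amounts (n = n₀ + ν ξ):
  M: 756.5 − 1(135.4) = 621.1
  Q: 0 + 2(135.4) = 270.8
Total out = 891.9 mol/min; y_Q = 270.8 / 891.9 = 0.3036.

0.304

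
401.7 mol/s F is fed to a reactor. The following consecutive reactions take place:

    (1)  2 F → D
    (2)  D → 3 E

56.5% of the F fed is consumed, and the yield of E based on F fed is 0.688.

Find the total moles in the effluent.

Conversion of F: F consumed = 2ξ₁ = 0.565 × 401.7 → ξ₁ = 113.5 mol/s.
Yield of E: 3ξ₂ / 401.7 = 0.688 → ξ₂ = 92.12 mol/s.
Outlet amounts (n = n₀ + Σ ν·ξ):
  F: 401.7 − 2(113.5) = 174.7
  D: 0 + 1(113.5) − 1(92.12) = 21.36
  E: 0 + 3(92.12) = 276.4
Total out = 174.7 + 21.36 + 276.4 = 472.5 mol/s.

472 mol/s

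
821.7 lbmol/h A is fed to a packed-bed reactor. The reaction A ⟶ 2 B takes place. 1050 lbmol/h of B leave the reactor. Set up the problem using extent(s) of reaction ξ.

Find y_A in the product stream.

For B: n = n₀ + 2ξ → 1050 = 0 + 2ξ, giving ξ = 525 lbmol/h.
Outlet amounts (n = n₀ + ν ξ):
  A: 821.7 − 1(525) = 296.7
  B: 0 + 2(525) = 1050
Total out = 1347 lbmol/h; y_A = 296.7 / 1347 = 0.2203.

0.22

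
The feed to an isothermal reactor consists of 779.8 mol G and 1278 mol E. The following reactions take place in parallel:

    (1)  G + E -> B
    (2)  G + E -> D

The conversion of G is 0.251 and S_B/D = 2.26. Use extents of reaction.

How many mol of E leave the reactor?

Conversion of G: G consumed = 0.251 × 779.8 = 195.7 mol = 1ξ₁ + 1ξ₂.
Selectivity: 1ξ₁ / (1ξ₂) = 2.26 → ξ₁ = 2.26 ξ₂.
Substitute: (1·2.26 + 1) ξ₂ = 195.7 → ξ₂ = 60.04 mol, ξ₁ = 135.7 mol.
Outlet amounts (n = n₀ + Σ ν·ξ):
  G: 779.8 − 1(135.7) − 1(60.04) = 584.1
  E: 1278 − 1(135.7) − 1(60.04) = 1082
  B: 0 + 1(135.7) = 135.7
  D: 0 + 1(60.04) = 60.04

1080 mol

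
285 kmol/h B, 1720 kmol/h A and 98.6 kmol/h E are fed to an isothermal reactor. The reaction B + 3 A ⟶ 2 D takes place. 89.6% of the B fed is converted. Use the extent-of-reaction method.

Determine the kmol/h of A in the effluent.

954 kmol/h

B reacted = 0.896 × 285 = 255.4 kmol/h; ν_B = −1, so ξ = 255.4/1 = 255.4 kmol/h.
Outlet amounts (n = n₀ + ν ξ):
  B: 285 − 1(255.4) = 29.64
  A: 1720 − 3(255.4) = 953.9
  D: 0 + 2(255.4) = 510.7
  E: 98.6 (inert)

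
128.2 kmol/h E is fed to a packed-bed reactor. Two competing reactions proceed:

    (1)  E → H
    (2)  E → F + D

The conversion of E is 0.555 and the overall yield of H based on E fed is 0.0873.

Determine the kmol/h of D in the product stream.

60 kmol/h

Yield of H: 1ξ₁ / 128.2 = 0.0873 → ξ₁ = 11.19 kmol/h.
Conversion of E: 1ξ₁ + 1ξ₂ = 0.555 × 128.2 = 71.15 → ξ₂ = 59.96 kmol/h.
Outlet amounts (n = n₀ + Σ ν·ξ):
  E: 128.2 − 1(11.19) − 1(59.96) = 57.05
  H: 0 + 1(11.19) = 11.19
  F: 0 + 1(59.96) = 59.96
  D: 0 + 1(59.96) = 59.96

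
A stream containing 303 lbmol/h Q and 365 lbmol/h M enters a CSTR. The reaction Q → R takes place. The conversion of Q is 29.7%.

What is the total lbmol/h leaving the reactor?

668 lbmol/h

Q reacted = 0.297 × 303 = 89.99 lbmol/h; ν_Q = −1, so ξ = 89.99/1 = 89.99 lbmol/h.
Outlet amounts (n = n₀ + ν ξ):
  Q: 303 − 1(89.99) = 213
  R: 0 + 1(89.99) = 89.99
  M: 365 (inert)
Total out = 213 + 89.99 + 365 = 668 lbmol/h.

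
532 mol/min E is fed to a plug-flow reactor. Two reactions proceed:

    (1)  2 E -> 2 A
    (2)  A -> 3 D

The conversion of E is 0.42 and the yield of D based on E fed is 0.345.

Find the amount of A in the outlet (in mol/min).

Conversion of E: E consumed = 2ξ₁ = 0.42 × 532 → ξ₁ = 111.7 mol/min.
Yield of D: 3ξ₂ / 532 = 0.345 → ξ₂ = 61.18 mol/min.
Outlet amounts (n = n₀ + Σ ν·ξ):
  E: 532 − 2(111.7) = 308.6
  A: 0 + 2(111.7) − 1(61.18) = 162.3
  D: 0 + 3(61.18) = 183.5

162 mol/min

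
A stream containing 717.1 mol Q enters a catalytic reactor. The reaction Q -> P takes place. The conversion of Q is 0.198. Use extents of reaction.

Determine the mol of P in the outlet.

Q reacted = 0.198 × 717.1 = 142 mol; ν_Q = −1, so ξ = 142/1 = 142 mol.
Outlet amounts (n = n₀ + ν ξ):
  Q: 717.1 − 1(142) = 575.1
  P: 0 + 1(142) = 142

142 mol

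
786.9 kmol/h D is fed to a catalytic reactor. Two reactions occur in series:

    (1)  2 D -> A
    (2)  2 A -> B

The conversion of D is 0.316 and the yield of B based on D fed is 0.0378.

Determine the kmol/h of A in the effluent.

Conversion of D: D consumed = 2ξ₁ = 0.316 × 786.9 → ξ₁ = 124.3 kmol/h.
Yield of B: 1ξ₂ / 786.9 = 0.0378 → ξ₂ = 29.74 kmol/h.
Outlet amounts (n = n₀ + Σ ν·ξ):
  D: 786.9 − 2(124.3) = 538.2
  A: 0 + 1(124.3) − 2(29.74) = 64.84
  B: 0 + 1(29.74) = 29.74

64.8 kmol/h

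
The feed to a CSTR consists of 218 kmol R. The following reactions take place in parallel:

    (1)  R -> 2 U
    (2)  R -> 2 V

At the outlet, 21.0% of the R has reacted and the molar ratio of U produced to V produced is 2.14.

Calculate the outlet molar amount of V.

29.2 kmol

Conversion of R: R consumed = 0.21 × 218 = 45.78 kmol = 1ξ₁ + 1ξ₂.
Selectivity: 2ξ₁ / (2ξ₂) = 2.14 → ξ₁ = 2.14 ξ₂.
Substitute: (1·2.14 + 1) ξ₂ = 45.78 → ξ₂ = 14.58 kmol, ξ₁ = 31.2 kmol.
Outlet amounts (n = n₀ + Σ ν·ξ):
  R: 218 − 1(31.2) − 1(14.58) = 172.2
  U: 0 + 2(31.2) = 62.4
  V: 0 + 2(14.58) = 29.16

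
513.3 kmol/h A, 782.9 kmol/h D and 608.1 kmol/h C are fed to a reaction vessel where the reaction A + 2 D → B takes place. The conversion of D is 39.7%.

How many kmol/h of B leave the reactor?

D reacted = 0.397 × 782.9 = 310.8 kmol/h; ν_D = −2, so ξ = 310.8/2 = 155.4 kmol/h.
Outlet amounts (n = n₀ + ν ξ):
  A: 513.3 − 1(155.4) = 357.9
  D: 782.9 − 2(155.4) = 472.1
  B: 0 + 1(155.4) = 155.4
  C: 608.1 (inert)

155 kmol/h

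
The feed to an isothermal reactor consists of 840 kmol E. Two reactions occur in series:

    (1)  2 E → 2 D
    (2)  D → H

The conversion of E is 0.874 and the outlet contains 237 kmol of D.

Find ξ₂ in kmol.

ξ₂ = 497 kmol

Conversion of E: E consumed = 2ξ₁ = 0.874 × 840 → ξ₁ = 367.1 kmol.
D balance: n_D = 0 + 2ξ₁ − 1ξ₂ = 237 → ξ₂ = (2·367.1 − 237)/1 = 497.2 kmol.
Outlet amounts (n = n₀ + Σ ν·ξ):
  E: 840 − 2(367.1) = 105.8
  D: 0 + 2(367.1) − 1(497.2) = 237
  H: 0 + 1(497.2) = 497.2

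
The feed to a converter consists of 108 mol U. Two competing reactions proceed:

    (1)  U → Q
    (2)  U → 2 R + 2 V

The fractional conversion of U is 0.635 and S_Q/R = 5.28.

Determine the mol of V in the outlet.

Conversion of U: U consumed = 0.635 × 108 = 68.58 mol = 1ξ₁ + 1ξ₂.
Selectivity: 1ξ₁ / (2ξ₂) = 5.28 → ξ₁ = 10.56 ξ₂.
Substitute: (1·10.56 + 1) ξ₂ = 68.58 → ξ₂ = 5.933 mol, ξ₁ = 62.65 mol.
Outlet amounts (n = n₀ + Σ ν·ξ):
  U: 108 − 1(62.65) − 1(5.933) = 39.42
  Q: 0 + 1(62.65) = 62.65
  R: 0 + 2(5.933) = 11.87
  V: 0 + 2(5.933) = 11.87

11.9 mol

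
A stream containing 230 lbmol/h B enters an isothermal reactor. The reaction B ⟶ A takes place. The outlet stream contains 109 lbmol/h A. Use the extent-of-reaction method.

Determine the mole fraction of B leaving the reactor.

0.526

For A: n = n₀ + 1ξ → 109 = 0 + 1ξ, giving ξ = 109 lbmol/h.
Outlet amounts (n = n₀ + ν ξ):
  B: 230 − 1(109) = 121
  A: 0 + 1(109) = 109
Total out = 230 lbmol/h; y_B = 121 / 230 = 0.5261.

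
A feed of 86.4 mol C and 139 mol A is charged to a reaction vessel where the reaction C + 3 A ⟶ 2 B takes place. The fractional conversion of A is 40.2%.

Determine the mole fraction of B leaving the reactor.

A reacted = 0.402 × 139 = 55.88 mol; ν_A = −3, so ξ = 55.88/3 = 18.63 mol.
Outlet amounts (n = n₀ + ν ξ):
  C: 86.4 − 1(18.63) = 67.77
  A: 139 − 3(18.63) = 83.12
  B: 0 + 2(18.63) = 37.25
Total out = 188.1 mol; y_B = 37.25 / 188.1 = 0.198.

0.198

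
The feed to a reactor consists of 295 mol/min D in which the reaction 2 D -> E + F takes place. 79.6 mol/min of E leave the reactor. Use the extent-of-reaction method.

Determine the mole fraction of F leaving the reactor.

For E: n = n₀ + 1ξ → 79.6 = 0 + 1ξ, giving ξ = 79.6 mol/min.
Outlet amounts (n = n₀ + ν ξ):
  D: 295 − 2(79.6) = 135.8
  E: 0 + 1(79.6) = 79.6
  F: 0 + 1(79.6) = 79.6
Total out = 295 mol/min; y_F = 79.6 / 295 = 0.2698.

0.27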